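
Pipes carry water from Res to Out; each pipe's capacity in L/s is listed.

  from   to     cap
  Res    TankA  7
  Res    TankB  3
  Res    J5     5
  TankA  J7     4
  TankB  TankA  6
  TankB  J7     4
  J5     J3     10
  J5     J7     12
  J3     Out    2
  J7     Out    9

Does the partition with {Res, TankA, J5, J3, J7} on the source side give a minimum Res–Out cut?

No — its capacity is 14, but the minimum cut has capacity 11.

Given cut capacity: 3 + 2 + 9 = 14.
Augment Res→TankA→J7→Out: bottleneck 4, flow now 4.
Augment Res→TankB→J7→Out: bottleneck 3, flow now 7.
Augment Res→J5→J3→Out: bottleneck 2, flow now 9.
Augment Res→J5→J7→Out: bottleneck 2, flow now 11.
No augmenting path remains; maximum flow = 11.
In the residual graph, reachable from Res: {Res, TankA, TankB, J5, J3, J7}.
Min-cut edges: J3→Out (2), J7→Out (9); capacity 2 + 9 = 11.
Cut capacity 14 exceeds the max flow 11, so it is not minimum.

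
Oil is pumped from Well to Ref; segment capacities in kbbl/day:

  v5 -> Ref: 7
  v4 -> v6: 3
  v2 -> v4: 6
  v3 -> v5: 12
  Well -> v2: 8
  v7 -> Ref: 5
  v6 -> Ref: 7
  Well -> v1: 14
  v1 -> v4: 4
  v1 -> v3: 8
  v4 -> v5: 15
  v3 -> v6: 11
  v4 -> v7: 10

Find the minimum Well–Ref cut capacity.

18

Augment Well→v1→v3→v5→Ref: bottleneck 7, flow now 7.
Augment Well→v1→v3→v6→Ref: bottleneck 1, flow now 8.
Augment Well→v1→v4→v6→Ref: bottleneck 3, flow now 11.
Augment Well→v1→v4→v7→Ref: bottleneck 1, flow now 12.
Augment Well→v2→v4→v7→Ref: bottleneck 4, flow now 16.
Augment Well→v2→v4→v5→v3→v6→Ref: bottleneck 2, flow now 18. (uses reverse residual edge)
No augmenting path remains; maximum flow = 18.
By max-flow min-cut, the minimum cut capacity equals the max flow.
In the residual graph, reachable from Well: {Well, v1, v2}.
Min-cut edges: v1→v3 (8), v1→v4 (4), v2→v4 (6); capacity 8 + 4 + 6 = 18.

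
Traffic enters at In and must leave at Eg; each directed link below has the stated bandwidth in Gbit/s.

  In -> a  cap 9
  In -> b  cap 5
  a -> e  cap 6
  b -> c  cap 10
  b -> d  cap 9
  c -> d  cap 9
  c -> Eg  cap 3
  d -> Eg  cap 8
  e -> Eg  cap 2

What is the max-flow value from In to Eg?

Augment In→a→e→Eg: bottleneck 2, flow now 2.
Augment In→b→c→Eg: bottleneck 3, flow now 5.
Augment In→b→d→Eg: bottleneck 2, flow now 7.
No augmenting path remains; maximum flow = 7.
In the residual graph, reachable from In: {In, a, e}.
Min-cut edges: In→b (5), e→Eg (2); capacity 5 + 2 = 7.
This cut is saturated, so no flow can exceed 7.

7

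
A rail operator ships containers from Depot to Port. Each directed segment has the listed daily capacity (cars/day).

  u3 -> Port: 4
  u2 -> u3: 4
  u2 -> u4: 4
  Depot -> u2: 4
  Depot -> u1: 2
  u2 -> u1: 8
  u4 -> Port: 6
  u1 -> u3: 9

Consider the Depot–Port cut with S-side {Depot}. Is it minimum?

Yes — it is a minimum cut (capacity 6).

Given cut capacity: 2 + 4 = 6.
Augment Depot→u1→u3→Port: bottleneck 2, flow now 2.
Augment Depot→u2→u3→Port: bottleneck 2, flow now 4.
Augment Depot→u2→u4→Port: bottleneck 2, flow now 6.
No augmenting path remains; maximum flow = 6.
Cut capacity 6 equals the max flow, so it is a minimum cut.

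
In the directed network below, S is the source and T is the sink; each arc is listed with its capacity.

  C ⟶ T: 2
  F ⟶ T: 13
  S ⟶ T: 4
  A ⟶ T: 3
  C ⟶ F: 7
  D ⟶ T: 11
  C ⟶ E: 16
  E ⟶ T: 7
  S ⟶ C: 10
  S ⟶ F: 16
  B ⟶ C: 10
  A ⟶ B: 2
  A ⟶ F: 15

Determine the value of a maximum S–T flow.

26

Augment S→T: bottleneck 4, flow now 4.
Augment S→C→T: bottleneck 2, flow now 6.
Augment S→F→T: bottleneck 13, flow now 19.
Augment S→C→E→T: bottleneck 7, flow now 26.
No augmenting path remains; maximum flow = 26.
In the residual graph, reachable from S: {S, C, E, F}.
Min-cut edges: S→T (4), C→T (2), E→T (7), F→T (13); capacity 4 + 2 + 7 + 13 = 26.
This cut is saturated, so no flow can exceed 26.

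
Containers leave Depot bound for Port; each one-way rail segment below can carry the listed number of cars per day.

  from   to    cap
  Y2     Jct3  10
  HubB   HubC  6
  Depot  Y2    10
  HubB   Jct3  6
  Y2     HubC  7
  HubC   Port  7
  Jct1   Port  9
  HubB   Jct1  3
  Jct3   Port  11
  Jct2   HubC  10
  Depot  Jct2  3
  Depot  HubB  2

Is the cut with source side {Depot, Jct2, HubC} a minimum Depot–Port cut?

No — its capacity is 19, but the minimum cut has capacity 15.

Given cut capacity: 10 + 2 + 7 = 19.
Augment Depot→Y2→HubC→Port: bottleneck 7, flow now 7.
Augment Depot→Y2→Jct3→Port: bottleneck 3, flow now 10.
Augment Depot→HubB→Jct3→Port: bottleneck 2, flow now 12.
Augment Depot→Jct2→HubC→Y2→Jct3→Port: bottleneck 3, flow now 15. (uses reverse residual edge)
No augmenting path remains; maximum flow = 15.
In the residual graph, reachable from Depot: {Depot}.
Min-cut edges: Depot→Y2 (10), Depot→Jct2 (3), Depot→HubB (2); capacity 10 + 3 + 2 = 15.
Cut capacity 19 exceeds the max flow 15, so it is not minimum.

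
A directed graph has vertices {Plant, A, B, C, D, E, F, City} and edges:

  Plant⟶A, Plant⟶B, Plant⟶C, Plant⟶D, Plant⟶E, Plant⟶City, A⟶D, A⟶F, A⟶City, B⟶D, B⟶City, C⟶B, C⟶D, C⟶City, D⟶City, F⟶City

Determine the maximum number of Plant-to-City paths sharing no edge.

Assign every edge capacity 1; by Menger, the answer equals the max flow.
Path Plant→City (+1); total 1.
Path Plant→A→City (+1); total 2.
Path Plant→B→City (+1); total 3.
Path Plant→C→City (+1); total 4.
Path Plant→D→City (+1); total 5.
No residual Plant→City path; max flow = 5.
Certifying cut of size 5: {Plant→A, Plant→B, Plant→C, Plant→City, Plant→D}.

5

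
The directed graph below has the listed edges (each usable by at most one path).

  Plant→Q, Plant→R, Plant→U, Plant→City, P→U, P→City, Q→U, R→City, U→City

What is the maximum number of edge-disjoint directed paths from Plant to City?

3

Assign every edge capacity 1; by Menger, the answer equals the max flow.
Path Plant→City (+1); total 1.
Path Plant→R→City (+1); total 2.
Path Plant→U→City (+1); total 3.
No residual Plant→City path; max flow = 3.
Certifying cut of size 3: {Plant→City, Plant→R, U→City}.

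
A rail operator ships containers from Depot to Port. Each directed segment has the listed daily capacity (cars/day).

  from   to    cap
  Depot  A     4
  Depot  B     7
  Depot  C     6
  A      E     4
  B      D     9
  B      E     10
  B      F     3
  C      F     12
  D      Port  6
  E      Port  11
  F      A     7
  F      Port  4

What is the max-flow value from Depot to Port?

Augment Depot→A→E→Port: bottleneck 4, flow now 4.
Augment Depot→B→D→Port: bottleneck 6, flow now 10.
Augment Depot→B→E→Port: bottleneck 1, flow now 11.
Augment Depot→C→F→Port: bottleneck 4, flow now 15.
No augmenting path remains; maximum flow = 15.
In the residual graph, reachable from Depot: {Depot, A, C, F}.
Min-cut edges: Depot→B (7), A→E (4), F→Port (4); capacity 7 + 4 + 4 = 15.
This cut is saturated, so no flow can exceed 15.

15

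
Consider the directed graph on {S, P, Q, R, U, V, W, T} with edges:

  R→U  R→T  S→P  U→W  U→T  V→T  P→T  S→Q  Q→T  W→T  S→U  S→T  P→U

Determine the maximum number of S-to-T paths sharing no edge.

Assign every edge capacity 1; by Menger, the answer equals the max flow.
Path S→T (+1); total 1.
Path S→P→T (+1); total 2.
Path S→Q→T (+1); total 3.
Path S→U→T (+1); total 4.
No residual S→T path; max flow = 4.
Certifying cut of size 4: {S→P, S→Q, S→T, S→U}.

4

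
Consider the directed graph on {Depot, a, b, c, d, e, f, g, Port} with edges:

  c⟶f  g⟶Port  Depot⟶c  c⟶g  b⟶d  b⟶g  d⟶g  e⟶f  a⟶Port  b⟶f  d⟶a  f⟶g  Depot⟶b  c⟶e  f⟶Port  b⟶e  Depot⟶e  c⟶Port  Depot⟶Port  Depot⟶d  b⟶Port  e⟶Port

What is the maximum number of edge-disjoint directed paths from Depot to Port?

Assign every edge capacity 1; by Menger, the answer equals the max flow.
Path Depot→Port (+1); total 1.
Path Depot→b→Port (+1); total 2.
Path Depot→c→Port (+1); total 3.
Path Depot→e→Port (+1); total 4.
Path Depot→d→a→Port (+1); total 5.
No residual Depot→Port path; max flow = 5.
Certifying cut of size 5: {Depot→Port, Depot→b, Depot→c, Depot→d, Depot→e}.

5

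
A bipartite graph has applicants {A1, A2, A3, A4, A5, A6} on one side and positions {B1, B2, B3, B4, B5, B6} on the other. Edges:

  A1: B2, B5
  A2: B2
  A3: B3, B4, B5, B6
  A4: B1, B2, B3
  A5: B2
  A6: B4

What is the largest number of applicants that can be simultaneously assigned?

5

Unit-capacity flow: source→left, listed edges, right→sink; max matching = max flow.
Augmenting path A1→B2 (+1); matched 1.
Augmenting path A3→B3 (+1); matched 2.
Augmenting path A4→B1 (+1); matched 3.
Augmenting path A6→B4 (+1); matched 4.
Augmenting path A2→B2→A1→B5 (+1); matched 5.
No augmenting path remains; maximum matching = 5.
König certificate: {A1, A3, A4, A6, B2} is a vertex cover of size 5 (every listed pair touches it), so no matching can be larger.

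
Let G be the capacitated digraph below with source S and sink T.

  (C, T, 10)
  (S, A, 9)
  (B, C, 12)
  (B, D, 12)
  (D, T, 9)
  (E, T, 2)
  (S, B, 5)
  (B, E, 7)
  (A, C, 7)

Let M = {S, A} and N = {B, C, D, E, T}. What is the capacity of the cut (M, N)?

12

Edges leaving {S, A}: S→B (5), A→C (7).
Cut capacity = 5 + 7 = 12.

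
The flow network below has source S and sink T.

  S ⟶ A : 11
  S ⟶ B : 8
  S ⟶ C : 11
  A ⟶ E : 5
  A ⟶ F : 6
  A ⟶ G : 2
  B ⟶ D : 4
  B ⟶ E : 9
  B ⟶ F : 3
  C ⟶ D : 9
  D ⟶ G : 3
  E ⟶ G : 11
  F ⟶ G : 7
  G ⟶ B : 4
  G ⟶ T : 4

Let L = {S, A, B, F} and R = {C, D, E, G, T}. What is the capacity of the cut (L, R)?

Edges leaving {S, A, B, F}: S→C (11), A→E (5), A→G (2), B→D (4), B→E (9), F→G (7).
Cut capacity = 11 + 5 + 2 + 4 + 9 + 7 = 38.

38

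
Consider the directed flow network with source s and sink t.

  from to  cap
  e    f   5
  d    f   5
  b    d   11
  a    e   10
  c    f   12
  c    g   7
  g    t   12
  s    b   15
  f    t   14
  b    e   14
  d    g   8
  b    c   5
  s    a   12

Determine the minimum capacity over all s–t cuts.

20

Augment s→a→e→f→t: bottleneck 5, flow now 5.
Augment s→b→c→f→t: bottleneck 5, flow now 10.
Augment s→b→d→f→t: bottleneck 4, flow now 14.
Augment s→b→d→g→t: bottleneck 6, flow now 20.
No augmenting path remains; maximum flow = 20.
By max-flow min-cut, the minimum cut capacity equals the max flow.
In the residual graph, reachable from s: {s, a, e}.
Min-cut edges: s→b (15), e→f (5); capacity 15 + 5 = 20.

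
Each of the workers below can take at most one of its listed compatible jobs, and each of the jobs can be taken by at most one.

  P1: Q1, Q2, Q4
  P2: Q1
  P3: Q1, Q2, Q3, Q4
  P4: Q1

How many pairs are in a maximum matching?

Unit-capacity flow: source→left, listed edges, right→sink; max matching = max flow.
Augmenting path P1→Q1 (+1); matched 1.
Augmenting path P3→Q2 (+1); matched 2.
Augmenting path P2→Q1→P1→Q4 (+1); matched 3.
No augmenting path remains; maximum matching = 3.
König certificate: {P1, P3, Q1} is a vertex cover of size 3 (every listed pair touches it), so no matching can be larger.

3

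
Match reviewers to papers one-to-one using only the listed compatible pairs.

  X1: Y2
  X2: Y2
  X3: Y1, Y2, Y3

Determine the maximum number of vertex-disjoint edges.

Unit-capacity flow: source→left, listed edges, right→sink; max matching = max flow.
Augmenting path X1→Y2 (+1); matched 1.
Augmenting path X3→Y1 (+1); matched 2.
No augmenting path remains; maximum matching = 2.
König certificate: {X3, Y2} is a vertex cover of size 2 (every listed pair touches it), so no matching can be larger.

2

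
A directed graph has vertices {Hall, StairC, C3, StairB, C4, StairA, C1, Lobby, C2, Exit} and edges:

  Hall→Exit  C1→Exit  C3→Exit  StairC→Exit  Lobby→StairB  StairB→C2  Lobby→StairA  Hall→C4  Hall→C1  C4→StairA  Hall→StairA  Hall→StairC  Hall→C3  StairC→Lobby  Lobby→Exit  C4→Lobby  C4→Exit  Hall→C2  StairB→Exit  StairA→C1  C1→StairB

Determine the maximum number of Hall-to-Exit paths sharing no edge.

6

Assign every edge capacity 1; by Menger, the answer equals the max flow.
Path Hall→Exit (+1); total 1.
Path Hall→StairC→Exit (+1); total 2.
Path Hall→C3→Exit (+1); total 3.
Path Hall→C4→Exit (+1); total 4.
Path Hall→C1→Exit (+1); total 5.
Path Hall→StairA→C1→StairB→Exit (+1); total 6.
No residual Hall→Exit path; max flow = 6.
Certifying cut of size 6: {Hall→C1, Hall→C3, Hall→C4, Hall→Exit, Hall→StairA, Hall→StairC}.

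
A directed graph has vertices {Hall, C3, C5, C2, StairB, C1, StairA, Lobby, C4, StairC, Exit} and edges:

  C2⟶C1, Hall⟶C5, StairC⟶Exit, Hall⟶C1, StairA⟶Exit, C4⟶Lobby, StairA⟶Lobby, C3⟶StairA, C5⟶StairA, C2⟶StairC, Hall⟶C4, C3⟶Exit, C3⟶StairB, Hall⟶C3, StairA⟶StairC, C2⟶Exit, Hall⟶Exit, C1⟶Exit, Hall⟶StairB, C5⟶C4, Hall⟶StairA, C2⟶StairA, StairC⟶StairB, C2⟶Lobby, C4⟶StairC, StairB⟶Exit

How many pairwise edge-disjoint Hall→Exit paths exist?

Assign every edge capacity 1; by Menger, the answer equals the max flow.
Path Hall→Exit (+1); total 1.
Path Hall→C3→Exit (+1); total 2.
Path Hall→StairB→Exit (+1); total 3.
Path Hall→C1→Exit (+1); total 4.
Path Hall→StairA→Exit (+1); total 5.
Path Hall→C4→StairC→Exit (+1); total 6.
No residual Hall→Exit path; max flow = 6.
Certifying cut of size 6: {Hall→C1, Hall→C3, Hall→Exit, StairA→Exit, StairB→Exit, StairC→Exit}.

6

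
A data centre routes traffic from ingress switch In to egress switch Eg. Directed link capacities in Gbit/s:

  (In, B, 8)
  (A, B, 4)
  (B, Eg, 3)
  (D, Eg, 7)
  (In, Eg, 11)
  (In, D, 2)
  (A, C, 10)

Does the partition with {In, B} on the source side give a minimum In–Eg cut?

Given cut capacity: 2 + 11 + 3 = 16.
Augment In→Eg: bottleneck 11, flow now 11.
Augment In→B→Eg: bottleneck 3, flow now 14.
Augment In→D→Eg: bottleneck 2, flow now 16.
No augmenting path remains; maximum flow = 16.
Cut capacity 16 equals the max flow, so it is a minimum cut.

Yes — it is a minimum cut (capacity 16).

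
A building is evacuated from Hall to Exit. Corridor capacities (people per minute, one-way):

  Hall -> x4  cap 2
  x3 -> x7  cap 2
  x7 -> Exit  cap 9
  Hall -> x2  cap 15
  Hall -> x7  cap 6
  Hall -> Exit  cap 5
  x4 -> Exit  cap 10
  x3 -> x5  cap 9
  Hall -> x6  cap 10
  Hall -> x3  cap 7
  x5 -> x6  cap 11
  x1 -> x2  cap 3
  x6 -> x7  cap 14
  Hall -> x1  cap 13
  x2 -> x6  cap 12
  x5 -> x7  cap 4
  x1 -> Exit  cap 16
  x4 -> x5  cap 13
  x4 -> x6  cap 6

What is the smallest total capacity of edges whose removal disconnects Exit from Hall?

Augment Hall→Exit: bottleneck 5, flow now 5.
Augment Hall→x1→Exit: bottleneck 13, flow now 18.
Augment Hall→x4→Exit: bottleneck 2, flow now 20.
Augment Hall→x7→Exit: bottleneck 6, flow now 26.
Augment Hall→x3→x7→Exit: bottleneck 2, flow now 28.
Augment Hall→x6→x7→Exit: bottleneck 1, flow now 29.
No augmenting path remains; maximum flow = 29.
By max-flow min-cut, the minimum cut capacity equals the max flow.
In the residual graph, reachable from Hall: {Hall, x2, x3, x5, x6, x7}.
Min-cut edges: Hall→x1 (13), Hall→x4 (2), Hall→Exit (5), x7→Exit (9); capacity 13 + 2 + 5 + 9 = 29.

29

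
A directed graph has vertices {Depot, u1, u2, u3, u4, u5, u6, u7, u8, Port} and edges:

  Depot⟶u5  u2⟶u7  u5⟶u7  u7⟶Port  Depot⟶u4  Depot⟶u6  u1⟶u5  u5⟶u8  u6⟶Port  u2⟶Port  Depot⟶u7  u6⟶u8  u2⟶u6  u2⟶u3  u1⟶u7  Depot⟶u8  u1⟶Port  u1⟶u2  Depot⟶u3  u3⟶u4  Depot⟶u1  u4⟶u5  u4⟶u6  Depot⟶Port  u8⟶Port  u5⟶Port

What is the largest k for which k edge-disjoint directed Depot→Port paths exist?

Assign every edge capacity 1; by Menger, the answer equals the max flow.
Path Depot→Port (+1); total 1.
Path Depot→u1→Port (+1); total 2.
Path Depot→u5→Port (+1); total 3.
Path Depot→u6→Port (+1); total 4.
Path Depot→u7→Port (+1); total 5.
Path Depot→u8→Port (+1); total 6.
No residual Depot→Port path; max flow = 6.
Certifying cut of size 6: {Depot→Port, Depot→u1, u5→Port, u6→Port, u7→Port, u8→Port}.

6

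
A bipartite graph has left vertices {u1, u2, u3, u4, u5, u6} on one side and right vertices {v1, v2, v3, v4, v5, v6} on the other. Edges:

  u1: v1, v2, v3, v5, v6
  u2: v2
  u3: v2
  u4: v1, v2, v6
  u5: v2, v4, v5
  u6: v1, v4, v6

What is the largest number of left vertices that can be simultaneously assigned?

Unit-capacity flow: source→left, listed edges, right→sink; max matching = max flow.
Augmenting path u1→v1 (+1); matched 1.
Augmenting path u2→v2 (+1); matched 2.
Augmenting path u4→v6 (+1); matched 3.
Augmenting path u5→v4 (+1); matched 4.
Augmenting path u6→v1→u1→v3 (+1); matched 5.
No augmenting path remains; maximum matching = 5.
König certificate: {u1, u4, u5, u6, v2} is a vertex cover of size 5 (every listed pair touches it), so no matching can be larger.

5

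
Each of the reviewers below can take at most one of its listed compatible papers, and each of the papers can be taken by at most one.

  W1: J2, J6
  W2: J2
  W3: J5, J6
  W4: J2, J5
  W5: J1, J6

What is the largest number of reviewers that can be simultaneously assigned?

Unit-capacity flow: source→left, listed edges, right→sink; max matching = max flow.
Augmenting path W1→J2 (+1); matched 1.
Augmenting path W3→J5 (+1); matched 2.
Augmenting path W5→J1 (+1); matched 3.
Augmenting path W2→J2→W1→J6 (+1); matched 4.
No augmenting path remains; maximum matching = 4.
König certificate: {W5, J2, J5, J6} is a vertex cover of size 4 (every listed pair touches it), so no matching can be larger.

4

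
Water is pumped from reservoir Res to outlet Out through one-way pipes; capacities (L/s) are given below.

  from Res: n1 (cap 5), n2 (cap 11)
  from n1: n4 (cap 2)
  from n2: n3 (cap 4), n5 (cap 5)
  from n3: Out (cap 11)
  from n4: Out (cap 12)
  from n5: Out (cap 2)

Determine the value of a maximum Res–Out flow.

8

Augment Res→n1→n4→Out: bottleneck 2, flow now 2.
Augment Res→n2→n3→Out: bottleneck 4, flow now 6.
Augment Res→n2→n5→Out: bottleneck 2, flow now 8.
No augmenting path remains; maximum flow = 8.
In the residual graph, reachable from Res: {Res, n1, n2, n5}.
Min-cut edges: n1→n4 (2), n2→n3 (4), n5→Out (2); capacity 2 + 4 + 2 = 8.
This cut is saturated, so no flow can exceed 8.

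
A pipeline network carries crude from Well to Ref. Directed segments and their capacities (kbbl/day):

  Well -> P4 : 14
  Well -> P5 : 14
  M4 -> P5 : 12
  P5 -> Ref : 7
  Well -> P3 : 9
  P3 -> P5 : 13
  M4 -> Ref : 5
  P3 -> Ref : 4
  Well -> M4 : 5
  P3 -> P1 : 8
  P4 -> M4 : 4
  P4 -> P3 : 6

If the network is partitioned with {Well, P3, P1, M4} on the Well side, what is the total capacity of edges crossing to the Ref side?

Edges leaving {Well, P3, P1, M4}: Well→P4 (14), Well→P5 (14), P3→P5 (13), P3→Ref (4), M4→P5 (12), M4→Ref (5).
Cut capacity = 14 + 14 + 13 + 4 + 12 + 5 = 62.

62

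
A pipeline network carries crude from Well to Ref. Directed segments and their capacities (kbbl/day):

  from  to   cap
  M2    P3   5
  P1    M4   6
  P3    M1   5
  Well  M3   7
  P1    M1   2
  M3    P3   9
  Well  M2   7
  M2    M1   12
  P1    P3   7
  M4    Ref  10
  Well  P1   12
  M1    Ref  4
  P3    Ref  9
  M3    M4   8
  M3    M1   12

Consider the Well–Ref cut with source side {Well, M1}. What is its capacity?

30

Edges leaving {Well, M1}: Well→M2 (7), Well→P1 (12), Well→M3 (7), M1→Ref (4).
Cut capacity = 7 + 12 + 7 + 4 = 30.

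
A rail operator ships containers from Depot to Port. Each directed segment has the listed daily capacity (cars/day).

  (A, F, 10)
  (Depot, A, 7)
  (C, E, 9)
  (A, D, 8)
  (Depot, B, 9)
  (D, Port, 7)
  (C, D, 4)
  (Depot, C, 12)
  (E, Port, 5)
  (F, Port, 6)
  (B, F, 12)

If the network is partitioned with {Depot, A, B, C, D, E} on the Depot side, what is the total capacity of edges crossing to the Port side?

Edges leaving {Depot, A, B, C, D, E}: A→F (10), B→F (12), D→Port (7), E→Port (5).
Cut capacity = 10 + 12 + 7 + 5 = 34.

34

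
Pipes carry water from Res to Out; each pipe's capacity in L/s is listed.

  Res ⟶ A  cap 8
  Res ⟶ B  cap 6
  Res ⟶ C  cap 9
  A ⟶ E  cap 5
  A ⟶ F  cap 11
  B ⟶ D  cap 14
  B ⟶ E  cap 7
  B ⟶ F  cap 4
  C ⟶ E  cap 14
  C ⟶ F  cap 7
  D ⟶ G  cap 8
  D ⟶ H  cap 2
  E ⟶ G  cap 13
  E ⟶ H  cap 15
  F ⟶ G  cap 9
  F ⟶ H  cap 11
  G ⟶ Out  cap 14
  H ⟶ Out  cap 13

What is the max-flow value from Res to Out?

23

Augment Res→A→E→G→Out: bottleneck 5, flow now 5.
Augment Res→A→F→G→Out: bottleneck 3, flow now 8.
Augment Res→B→D→G→Out: bottleneck 6, flow now 14.
Augment Res→C→E→H→Out: bottleneck 9, flow now 23.
No augmenting path remains; maximum flow = 23.
In the residual graph, reachable from Res: {Res}.
Min-cut edges: Res→A (8), Res→B (6), Res→C (9); capacity 8 + 6 + 9 = 23.
This cut is saturated, so no flow can exceed 23.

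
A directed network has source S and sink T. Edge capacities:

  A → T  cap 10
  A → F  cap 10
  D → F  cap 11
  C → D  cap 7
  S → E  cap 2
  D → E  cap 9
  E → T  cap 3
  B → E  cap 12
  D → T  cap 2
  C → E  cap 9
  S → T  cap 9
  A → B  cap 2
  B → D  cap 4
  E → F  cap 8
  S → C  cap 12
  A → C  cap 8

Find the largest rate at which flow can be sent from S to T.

14

Augment S→T: bottleneck 9, flow now 9.
Augment S→E→T: bottleneck 2, flow now 11.
Augment S→C→D→T: bottleneck 2, flow now 13.
Augment S→C→E→T: bottleneck 1, flow now 14.
No augmenting path remains; maximum flow = 14.
In the residual graph, reachable from S: {S, C, D, E, F}.
Min-cut edges: S→T (9), D→T (2), E→T (3); capacity 9 + 2 + 3 = 14.
This cut is saturated, so no flow can exceed 14.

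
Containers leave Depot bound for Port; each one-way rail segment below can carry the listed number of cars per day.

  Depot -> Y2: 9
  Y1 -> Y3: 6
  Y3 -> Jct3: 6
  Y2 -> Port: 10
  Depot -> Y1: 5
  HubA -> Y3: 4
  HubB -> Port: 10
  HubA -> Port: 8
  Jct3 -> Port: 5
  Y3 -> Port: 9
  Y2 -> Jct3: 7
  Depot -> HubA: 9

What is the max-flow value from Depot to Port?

Augment Depot→Y2→Port: bottleneck 9, flow now 9.
Augment Depot→HubA→Port: bottleneck 8, flow now 17.
Augment Depot→HubA→Y3→Port: bottleneck 1, flow now 18.
Augment Depot→Y1→Y3→Port: bottleneck 5, flow now 23.
No augmenting path remains; maximum flow = 23.
In the residual graph, reachable from Depot: {Depot}.
Min-cut edges: Depot→Y2 (9), Depot→HubA (9), Depot→Y1 (5); capacity 9 + 9 + 5 = 23.
This cut is saturated, so no flow can exceed 23.

23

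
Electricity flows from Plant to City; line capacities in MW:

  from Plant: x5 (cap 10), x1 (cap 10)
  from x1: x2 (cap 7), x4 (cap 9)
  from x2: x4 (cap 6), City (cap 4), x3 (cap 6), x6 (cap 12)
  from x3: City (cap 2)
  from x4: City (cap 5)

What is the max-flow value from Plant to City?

Augment Plant→x1→x2→City: bottleneck 4, flow now 4.
Augment Plant→x1→x4→City: bottleneck 5, flow now 9.
Augment Plant→x1→x2→x3→City: bottleneck 1, flow now 10.
No augmenting path remains; maximum flow = 10.
In the residual graph, reachable from Plant: {Plant, x5}.
Min-cut edges: Plant→x1 (10); capacity 10 = 10.
This cut is saturated, so no flow can exceed 10.

10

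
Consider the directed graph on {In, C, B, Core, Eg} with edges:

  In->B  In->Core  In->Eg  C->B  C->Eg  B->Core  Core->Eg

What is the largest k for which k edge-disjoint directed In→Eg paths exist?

2

Assign every edge capacity 1; by Menger, the answer equals the max flow.
Path In→Eg (+1); total 1.
Path In→Core→Eg (+1); total 2.
No residual In→Eg path; max flow = 2.
Certifying cut of size 2: {Core→Eg, In→Eg}.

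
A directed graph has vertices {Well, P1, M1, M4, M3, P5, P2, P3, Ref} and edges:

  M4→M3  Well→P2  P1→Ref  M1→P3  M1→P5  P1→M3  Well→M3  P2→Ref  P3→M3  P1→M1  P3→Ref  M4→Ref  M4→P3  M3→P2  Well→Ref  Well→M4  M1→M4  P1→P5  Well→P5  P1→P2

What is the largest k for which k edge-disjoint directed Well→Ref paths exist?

3

Assign every edge capacity 1; by Menger, the answer equals the max flow.
Path Well→Ref (+1); total 1.
Path Well→M4→Ref (+1); total 2.
Path Well→P2→Ref (+1); total 3.
No residual Well→Ref path; max flow = 3.
Certifying cut of size 3: {P2→Ref, Well→M4, Well→Ref}.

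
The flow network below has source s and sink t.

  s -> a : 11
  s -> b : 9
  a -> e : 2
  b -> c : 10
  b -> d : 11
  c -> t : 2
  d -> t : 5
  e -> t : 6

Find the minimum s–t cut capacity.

Augment s→a→e→t: bottleneck 2, flow now 2.
Augment s→b→c→t: bottleneck 2, flow now 4.
Augment s→b→d→t: bottleneck 5, flow now 9.
No augmenting path remains; maximum flow = 9.
By max-flow min-cut, the minimum cut capacity equals the max flow.
In the residual graph, reachable from s: {s, a, b, c, d}.
Min-cut edges: a→e (2), c→t (2), d→t (5); capacity 2 + 2 + 5 = 9.

9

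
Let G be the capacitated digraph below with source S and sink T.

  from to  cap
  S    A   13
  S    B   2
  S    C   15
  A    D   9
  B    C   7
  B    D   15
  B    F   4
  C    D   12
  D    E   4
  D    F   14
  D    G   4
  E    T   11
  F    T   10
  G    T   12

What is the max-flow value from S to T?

18

Augment S→B→F→T: bottleneck 2, flow now 2.
Augment S→A→D→E→T: bottleneck 4, flow now 6.
Augment S→A→D→F→T: bottleneck 5, flow now 11.
Augment S→C→D→F→T: bottleneck 3, flow now 14.
Augment S→C→D→G→T: bottleneck 4, flow now 18.
No augmenting path remains; maximum flow = 18.
In the residual graph, reachable from S: {S, A, B, C, D, F}.
Min-cut edges: D→E (4), D→G (4), F→T (10); capacity 4 + 4 + 10 = 18.
This cut is saturated, so no flow can exceed 18.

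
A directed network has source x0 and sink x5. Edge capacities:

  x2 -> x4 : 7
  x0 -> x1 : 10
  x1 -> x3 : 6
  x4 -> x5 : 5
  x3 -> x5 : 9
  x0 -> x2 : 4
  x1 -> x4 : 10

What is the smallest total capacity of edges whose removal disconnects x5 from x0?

11

Augment x0→x1→x3→x5: bottleneck 6, flow now 6.
Augment x0→x1→x4→x5: bottleneck 4, flow now 10.
Augment x0→x2→x4→x5: bottleneck 1, flow now 11.
No augmenting path remains; maximum flow = 11.
By max-flow min-cut, the minimum cut capacity equals the max flow.
In the residual graph, reachable from x0: {x0, x1, x2, x4}.
Min-cut edges: x1→x3 (6), x4→x5 (5); capacity 6 + 5 = 11.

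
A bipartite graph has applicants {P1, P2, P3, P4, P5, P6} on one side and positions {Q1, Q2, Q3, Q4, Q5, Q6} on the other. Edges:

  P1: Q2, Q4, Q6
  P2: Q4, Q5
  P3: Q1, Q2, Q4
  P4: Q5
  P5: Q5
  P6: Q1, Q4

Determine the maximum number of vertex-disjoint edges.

Unit-capacity flow: source→left, listed edges, right→sink; max matching = max flow.
Augmenting path P1→Q2 (+1); matched 1.
Augmenting path P2→Q4 (+1); matched 2.
Augmenting path P3→Q1 (+1); matched 3.
Augmenting path P4→Q5 (+1); matched 4.
Augmenting path P6→Q1→P3→Q2→P1→Q6 (+1); matched 5.
No augmenting path remains; maximum matching = 5.
König certificate: {P1, P2, P3, P6, Q5} is a vertex cover of size 5 (every listed pair touches it), so no matching can be larger.

5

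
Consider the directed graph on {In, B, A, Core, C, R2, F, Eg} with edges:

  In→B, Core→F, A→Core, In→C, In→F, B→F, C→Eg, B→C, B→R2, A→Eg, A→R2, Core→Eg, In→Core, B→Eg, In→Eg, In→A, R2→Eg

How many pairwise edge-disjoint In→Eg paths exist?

5

Assign every edge capacity 1; by Menger, the answer equals the max flow.
Path In→Eg (+1); total 1.
Path In→B→Eg (+1); total 2.
Path In→A→Eg (+1); total 3.
Path In→Core→Eg (+1); total 4.
Path In→C→Eg (+1); total 5.
No residual In→Eg path; max flow = 5.
Certifying cut of size 5: {In→A, In→B, In→C, In→Core, In→Eg}.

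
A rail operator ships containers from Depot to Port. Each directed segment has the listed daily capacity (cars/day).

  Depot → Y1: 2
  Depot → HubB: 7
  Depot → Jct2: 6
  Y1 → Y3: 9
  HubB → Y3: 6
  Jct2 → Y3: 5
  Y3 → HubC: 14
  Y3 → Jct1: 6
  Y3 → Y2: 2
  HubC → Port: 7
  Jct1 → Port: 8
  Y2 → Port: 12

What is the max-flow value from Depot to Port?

Augment Depot→Y1→Y3→HubC→Port: bottleneck 2, flow now 2.
Augment Depot→HubB→Y3→HubC→Port: bottleneck 5, flow now 7.
Augment Depot→HubB→Y3→Jct1→Port: bottleneck 1, flow now 8.
Augment Depot→Jct2→Y3→Jct1→Port: bottleneck 5, flow now 13.
No augmenting path remains; maximum flow = 13.
In the residual graph, reachable from Depot: {Depot, HubB, Jct2}.
Min-cut edges: Depot→Y1 (2), HubB→Y3 (6), Jct2→Y3 (5); capacity 2 + 6 + 5 = 13.
This cut is saturated, so no flow can exceed 13.

13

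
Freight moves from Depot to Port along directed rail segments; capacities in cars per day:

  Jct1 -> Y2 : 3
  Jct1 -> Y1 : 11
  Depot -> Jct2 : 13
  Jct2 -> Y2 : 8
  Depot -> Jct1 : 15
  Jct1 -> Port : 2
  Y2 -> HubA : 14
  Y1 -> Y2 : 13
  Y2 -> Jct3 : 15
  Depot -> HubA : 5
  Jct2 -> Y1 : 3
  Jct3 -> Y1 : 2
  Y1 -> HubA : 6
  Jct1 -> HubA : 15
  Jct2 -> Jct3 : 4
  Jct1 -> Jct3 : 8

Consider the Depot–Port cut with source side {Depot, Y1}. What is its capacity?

Edges leaving {Depot, Y1}: Depot→Jct1 (15), Depot→Jct2 (13), Depot→HubA (5), Y1→Y2 (13), Y1→HubA (6).
Cut capacity = 15 + 13 + 5 + 13 + 6 = 52.

52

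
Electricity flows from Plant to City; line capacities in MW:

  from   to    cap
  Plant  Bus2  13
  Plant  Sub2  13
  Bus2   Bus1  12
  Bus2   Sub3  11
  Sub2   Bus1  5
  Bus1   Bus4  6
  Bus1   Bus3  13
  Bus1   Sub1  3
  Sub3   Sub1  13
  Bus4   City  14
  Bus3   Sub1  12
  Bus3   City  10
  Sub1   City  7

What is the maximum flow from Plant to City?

Augment Plant→Bus2→Bus1→Bus4→City: bottleneck 6, flow now 6.
Augment Plant→Bus2→Bus1→Bus3→City: bottleneck 6, flow now 12.
Augment Plant→Bus2→Sub3→Sub1→City: bottleneck 1, flow now 13.
Augment Plant→Sub2→Bus1→Bus3→City: bottleneck 4, flow now 17.
Augment Plant→Sub2→Bus1→Sub1→City: bottleneck 1, flow now 18.
No augmenting path remains; maximum flow = 18.
In the residual graph, reachable from Plant: {Plant, Sub2}.
Min-cut edges: Plant→Bus2 (13), Sub2→Bus1 (5); capacity 13 + 5 = 18.
This cut is saturated, so no flow can exceed 18.

18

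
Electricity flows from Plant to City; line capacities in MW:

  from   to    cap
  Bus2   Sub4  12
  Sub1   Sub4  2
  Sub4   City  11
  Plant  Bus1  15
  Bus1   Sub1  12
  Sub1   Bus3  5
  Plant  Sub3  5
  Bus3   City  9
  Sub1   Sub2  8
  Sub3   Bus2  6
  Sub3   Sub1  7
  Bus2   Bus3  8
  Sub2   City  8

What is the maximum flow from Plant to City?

17

Augment Plant→Sub3→Bus2→Bus3→City: bottleneck 5, flow now 5.
Augment Plant→Bus1→Sub1→Bus3→City: bottleneck 4, flow now 9.
Augment Plant→Bus1→Sub1→Sub4→City: bottleneck 2, flow now 11.
Augment Plant→Bus1→Sub1→Sub2→City: bottleneck 6, flow now 17.
No augmenting path remains; maximum flow = 17.
In the residual graph, reachable from Plant: {Plant, Bus1}.
Min-cut edges: Plant→Sub3 (5), Bus1→Sub1 (12); capacity 5 + 12 = 17.
This cut is saturated, so no flow can exceed 17.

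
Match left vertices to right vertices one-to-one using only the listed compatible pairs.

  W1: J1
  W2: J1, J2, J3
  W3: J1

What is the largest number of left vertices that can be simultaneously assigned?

2

Unit-capacity flow: source→left, listed edges, right→sink; max matching = max flow.
Augmenting path W1→J1 (+1); matched 1.
Augmenting path W2→J2 (+1); matched 2.
No augmenting path remains; maximum matching = 2.
König certificate: {W2, J1} is a vertex cover of size 2 (every listed pair touches it), so no matching can be larger.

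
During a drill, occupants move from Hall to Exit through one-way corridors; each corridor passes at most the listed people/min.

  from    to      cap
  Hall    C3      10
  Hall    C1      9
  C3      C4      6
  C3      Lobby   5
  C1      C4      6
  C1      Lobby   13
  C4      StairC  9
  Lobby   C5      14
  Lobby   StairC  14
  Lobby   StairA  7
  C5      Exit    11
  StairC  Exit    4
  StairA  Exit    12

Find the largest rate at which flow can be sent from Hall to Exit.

Augment Hall→C3→C4→StairC→Exit: bottleneck 4, flow now 4.
Augment Hall→C3→Lobby→C5→Exit: bottleneck 5, flow now 9.
Augment Hall→C1→Lobby→C5→Exit: bottleneck 6, flow now 15.
Augment Hall→C1→Lobby→StairA→Exit: bottleneck 3, flow now 18.
No augmenting path remains; maximum flow = 18.
In the residual graph, reachable from Hall: {Hall, C3, C4, StairC}.
Min-cut edges: Hall→C1 (9), C3→Lobby (5), StairC→Exit (4); capacity 9 + 5 + 4 = 18.
This cut is saturated, so no flow can exceed 18.

18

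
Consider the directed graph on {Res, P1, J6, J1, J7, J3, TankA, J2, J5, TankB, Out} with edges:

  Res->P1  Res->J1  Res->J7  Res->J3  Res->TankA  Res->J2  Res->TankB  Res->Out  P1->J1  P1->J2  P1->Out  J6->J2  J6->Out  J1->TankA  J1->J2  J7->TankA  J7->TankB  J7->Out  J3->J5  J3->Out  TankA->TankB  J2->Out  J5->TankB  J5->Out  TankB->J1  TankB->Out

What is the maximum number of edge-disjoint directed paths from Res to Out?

Assign every edge capacity 1; by Menger, the answer equals the max flow.
Path Res→Out (+1); total 1.
Path Res→P1→Out (+1); total 2.
Path Res→J7→Out (+1); total 3.
Path Res→J3→Out (+1); total 4.
Path Res→J2→Out (+1); total 5.
Path Res→TankB→Out (+1); total 6.
No residual Res→Out path; max flow = 6.
Certifying cut of size 6: {J2→Out, Res→J3, Res→J7, Res→Out, Res→P1, TankB→Out}.

6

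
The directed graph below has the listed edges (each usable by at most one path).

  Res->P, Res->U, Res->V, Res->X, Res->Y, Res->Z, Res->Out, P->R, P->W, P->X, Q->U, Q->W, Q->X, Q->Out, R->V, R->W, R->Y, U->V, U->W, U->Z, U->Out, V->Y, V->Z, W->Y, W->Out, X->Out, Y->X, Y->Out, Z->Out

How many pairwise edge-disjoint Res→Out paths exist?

6

Assign every edge capacity 1; by Menger, the answer equals the max flow.
Path Res→Out (+1); total 1.
Path Res→U→Out (+1); total 2.
Path Res→X→Out (+1); total 3.
Path Res→Y→Out (+1); total 4.
Path Res→Z→Out (+1); total 5.
Path Res→P→W→Out (+1); total 6.
No residual Res→Out path; max flow = 6.
Certifying cut of size 6: {Res→Out, Res→P, Res→U, X→Out, Y→Out, Z→Out}.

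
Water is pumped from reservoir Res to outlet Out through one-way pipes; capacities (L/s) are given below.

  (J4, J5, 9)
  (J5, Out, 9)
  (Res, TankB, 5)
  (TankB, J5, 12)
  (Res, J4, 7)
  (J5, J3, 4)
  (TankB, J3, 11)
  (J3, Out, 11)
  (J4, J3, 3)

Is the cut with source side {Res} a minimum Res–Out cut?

Yes — it is a minimum cut (capacity 12).

Given cut capacity: 7 + 5 = 12.
Augment Res→J4→J5→Out: bottleneck 7, flow now 7.
Augment Res→TankB→J5→Out: bottleneck 2, flow now 9.
Augment Res→TankB→J3→Out: bottleneck 3, flow now 12.
No augmenting path remains; maximum flow = 12.
Cut capacity 12 equals the max flow, so it is a minimum cut.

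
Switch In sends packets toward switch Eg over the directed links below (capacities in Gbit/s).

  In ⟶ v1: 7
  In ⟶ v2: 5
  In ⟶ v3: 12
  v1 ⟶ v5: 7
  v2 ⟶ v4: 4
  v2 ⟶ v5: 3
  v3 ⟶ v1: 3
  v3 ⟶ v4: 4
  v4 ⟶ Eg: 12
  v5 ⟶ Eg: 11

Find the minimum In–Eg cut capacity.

Augment In→v1→v5→Eg: bottleneck 7, flow now 7.
Augment In→v2→v4→Eg: bottleneck 4, flow now 11.
Augment In→v2→v5→Eg: bottleneck 1, flow now 12.
Augment In→v3→v4→Eg: bottleneck 4, flow now 16.
No augmenting path remains; maximum flow = 16.
By max-flow min-cut, the minimum cut capacity equals the max flow.
In the residual graph, reachable from In: {In, v1, v3}.
Min-cut edges: In→v2 (5), v1→v5 (7), v3→v4 (4); capacity 5 + 7 + 4 = 16.

16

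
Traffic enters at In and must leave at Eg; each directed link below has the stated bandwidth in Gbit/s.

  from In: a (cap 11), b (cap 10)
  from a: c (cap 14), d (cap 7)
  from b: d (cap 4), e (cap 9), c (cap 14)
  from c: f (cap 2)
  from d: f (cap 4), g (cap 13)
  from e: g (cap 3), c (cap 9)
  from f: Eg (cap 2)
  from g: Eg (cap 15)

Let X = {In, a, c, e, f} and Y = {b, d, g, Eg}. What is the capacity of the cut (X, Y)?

22

Edges leaving {In, a, c, e, f}: In→b (10), a→d (7), e→g (3), f→Eg (2).
Cut capacity = 10 + 7 + 3 + 2 = 22.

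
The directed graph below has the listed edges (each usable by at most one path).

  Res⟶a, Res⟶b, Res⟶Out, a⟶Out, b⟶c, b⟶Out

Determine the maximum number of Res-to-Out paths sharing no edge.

3

Assign every edge capacity 1; by Menger, the answer equals the max flow.
Path Res→Out (+1); total 1.
Path Res→a→Out (+1); total 2.
Path Res→b→Out (+1); total 3.
No residual Res→Out path; max flow = 3.
Certifying cut of size 3: {Res→Out, Res→a, Res→b}.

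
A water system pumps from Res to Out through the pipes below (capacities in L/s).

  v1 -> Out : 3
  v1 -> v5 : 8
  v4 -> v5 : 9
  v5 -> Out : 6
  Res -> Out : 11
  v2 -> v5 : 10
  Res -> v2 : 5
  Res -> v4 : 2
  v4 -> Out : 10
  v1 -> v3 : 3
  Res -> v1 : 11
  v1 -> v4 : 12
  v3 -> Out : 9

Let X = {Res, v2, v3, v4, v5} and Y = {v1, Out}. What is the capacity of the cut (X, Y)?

47

Edges leaving {Res, v2, v3, v4, v5}: Res→v1 (11), Res→Out (11), v3→Out (9), v4→Out (10), v5→Out (6).
Cut capacity = 11 + 11 + 9 + 10 + 6 = 47.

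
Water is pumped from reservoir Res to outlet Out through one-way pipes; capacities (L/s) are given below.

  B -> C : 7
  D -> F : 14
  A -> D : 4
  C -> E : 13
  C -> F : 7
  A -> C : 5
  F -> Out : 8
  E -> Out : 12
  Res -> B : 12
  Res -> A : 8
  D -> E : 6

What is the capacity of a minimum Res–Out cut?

15

Augment Res→A→C→E→Out: bottleneck 5, flow now 5.
Augment Res→A→D→E→Out: bottleneck 3, flow now 8.
Augment Res→B→C→E→Out: bottleneck 4, flow now 12.
Augment Res→B→C→F→Out: bottleneck 3, flow now 15.
No augmenting path remains; maximum flow = 15.
By max-flow min-cut, the minimum cut capacity equals the max flow.
In the residual graph, reachable from Res: {Res, B}.
Min-cut edges: Res→A (8), B→C (7); capacity 8 + 7 = 15.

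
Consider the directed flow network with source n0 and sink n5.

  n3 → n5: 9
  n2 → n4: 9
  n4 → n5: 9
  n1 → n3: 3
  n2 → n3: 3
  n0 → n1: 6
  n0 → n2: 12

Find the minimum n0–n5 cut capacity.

15

Augment n0→n1→n3→n5: bottleneck 3, flow now 3.
Augment n0→n2→n3→n5: bottleneck 3, flow now 6.
Augment n0→n2→n4→n5: bottleneck 9, flow now 15.
No augmenting path remains; maximum flow = 15.
By max-flow min-cut, the minimum cut capacity equals the max flow.
In the residual graph, reachable from n0: {n0, n1}.
Min-cut edges: n0→n2 (12), n1→n3 (3); capacity 12 + 3 = 15.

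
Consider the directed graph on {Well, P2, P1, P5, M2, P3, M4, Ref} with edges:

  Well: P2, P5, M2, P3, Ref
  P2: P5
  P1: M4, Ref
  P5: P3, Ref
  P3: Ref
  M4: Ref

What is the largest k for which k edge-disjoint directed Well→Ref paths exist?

3

Assign every edge capacity 1; by Menger, the answer equals the max flow.
Path Well→Ref (+1); total 1.
Path Well→P5→Ref (+1); total 2.
Path Well→P3→Ref (+1); total 3.
No residual Well→Ref path; max flow = 3.
Certifying cut of size 3: {P3→Ref, P5→Ref, Well→Ref}.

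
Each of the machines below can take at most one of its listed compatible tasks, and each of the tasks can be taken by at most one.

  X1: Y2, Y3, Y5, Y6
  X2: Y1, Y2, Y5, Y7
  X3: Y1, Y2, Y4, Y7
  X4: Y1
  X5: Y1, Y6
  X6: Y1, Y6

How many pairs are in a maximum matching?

Unit-capacity flow: source→left, listed edges, right→sink; max matching = max flow.
Augmenting path X1→Y2 (+1); matched 1.
Augmenting path X2→Y1 (+1); matched 2.
Augmenting path X3→Y4 (+1); matched 3.
Augmenting path X5→Y6 (+1); matched 4.
Augmenting path X4→Y1→X2→Y5 (+1); matched 5.
No augmenting path remains; maximum matching = 5.
König certificate: {X1, X2, X3, Y1, Y6} is a vertex cover of size 5 (every listed pair touches it), so no matching can be larger.

5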